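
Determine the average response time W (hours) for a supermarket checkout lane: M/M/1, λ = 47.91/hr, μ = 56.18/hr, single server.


W = 1/(μ−λ) = 1/(56.18 − 47.91) = 1/8.27 = 0.1209 hr

Final: 0.1209 hr


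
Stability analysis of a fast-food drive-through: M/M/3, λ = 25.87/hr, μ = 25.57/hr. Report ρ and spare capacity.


Total capacity cμ = 3·25.57 = 76.71/hr
ρ = λ/(cμ) = 25.87/76.71 = 0.3372
Stable ⇔ ρ < 1: YES
Spare capacity = cμ − λ = 76.71 − 25.87 = 50.84/hr

Final: ρ = 0.3372; stable; margin = 50.84/hr


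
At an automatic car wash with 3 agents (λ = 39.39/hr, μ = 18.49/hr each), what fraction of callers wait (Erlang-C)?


a = λ/μ = 2.1303; ρ = a/3 = 0.7101
P₀ = 0.091256 (from M/M/c formula)
C(c,a) = [a^c/(c!(1−ρ))]·P₀ = [9.66824/(6·0.2899)]·0.091256
= 5.55863·0.091256 = 0.507260

Final: 0.507260


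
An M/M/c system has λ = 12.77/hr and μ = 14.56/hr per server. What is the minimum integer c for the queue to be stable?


Stability requires cμ > λ ⇔ c > λ/μ.
λ/μ = 12.77/14.56 = 0.8771
Minimum integer c = ⌊0.8771⌋ + 1 = 1
Check: 1·14.56 = 14.56 > 12.77, while 0·14.56 = 0.00 ≤ 12.77

Final: 1 servers


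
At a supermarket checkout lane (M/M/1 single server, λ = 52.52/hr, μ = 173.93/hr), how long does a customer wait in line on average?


ρ = 52.52/173.93 = 0.3020
Wq = ρ/(μ−λ) = 0.3020/(173.93 − 52.52) = 0.3020/121.41 = 0.002487 hr

Final: 0.002487 hr


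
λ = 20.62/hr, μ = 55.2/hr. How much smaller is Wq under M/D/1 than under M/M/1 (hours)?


ρ = 20.62/55.2 = 0.3736
Wq(M/M/1) = ρ/(μ−λ) = 0.3736/34.58 = 0.01080 hr
Wq(M/D/1) = ρ/(2(μ−λ)) = 0.005401 hr
Savings = 0.01080 − 0.005401 = 0.005401 hr

Final: 0.005401 hr


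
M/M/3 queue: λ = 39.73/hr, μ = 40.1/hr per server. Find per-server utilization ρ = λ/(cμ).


ρ = λ/(cμ) = 39.73/(3·40.1) = 39.73/120.30 = 0.3303

Final: 0.3303


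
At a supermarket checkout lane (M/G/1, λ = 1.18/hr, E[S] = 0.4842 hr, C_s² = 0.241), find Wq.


ρ = λ·E[S] = 1.18·0.4842 = 0.5714
E[S²] = E[S]²(1+C_s²) = 0.4842²·(1+0.241) = 0.290952
Wq = λ·E[S²]/(2(1−ρ)) = 1.18·0.290952/(2·0.4286) = 0.40048 hr

Final: 0.40048 hr


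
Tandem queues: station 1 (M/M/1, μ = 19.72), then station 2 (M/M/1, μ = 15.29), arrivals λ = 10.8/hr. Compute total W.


Each node sees arrival rate λ = 10.8/hr (tandem ⇒ throughput preserved).
W₁ = 1/(μ₁−λ) = 1/(19.72−10.8) = 0.11211 hr
W₂ = 1/(μ₂−λ) = 1/(15.29−10.8) = 0.22272 hr
W_total = W₁ + W₂ = 0.11211 + 0.22272 = 0.33482 hr

Final: 0.33482 hr


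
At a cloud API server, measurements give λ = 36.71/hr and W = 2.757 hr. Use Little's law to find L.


L = λW = 36.71·2.757 = 101.2095

Final: 101.2095


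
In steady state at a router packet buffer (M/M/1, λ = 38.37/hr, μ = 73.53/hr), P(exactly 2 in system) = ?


ρ = 38.37/73.53 = 0.5218
P_n = (1−ρ)·ρ^n = (1 − 0.5218)·0.5218^2 = 0.4782·0.272304 = 0.130208

Final: 0.130208


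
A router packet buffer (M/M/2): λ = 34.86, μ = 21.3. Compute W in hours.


a = 1.6366; ρ = 0.8183; P₀ = 0.099923
Lq = P₀·a^c·ρ/(c!(1−ρ)²) = 3.31729
Wq = Lq/λ = 3.31729/34.86 = 0.09516 hr
W = Wq + 1/μ = 0.09516 + 0.04695 = 0.14211 hr

Final: 0.14211 hr


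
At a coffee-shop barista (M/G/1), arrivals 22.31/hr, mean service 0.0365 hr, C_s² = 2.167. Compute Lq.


ρ = λ·E[S] = 22.31·0.0365 = 0.8143
Lq = ρ²(1+C_s²)/(2(1−ρ)) = 0.6631·(1+2.167)/(2·0.1857)
= 0.6631·3.1670/0.3714 = 5.65492

Final: 5.65492


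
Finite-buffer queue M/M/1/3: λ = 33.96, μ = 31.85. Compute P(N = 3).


ρ = λ/μ = 33.96/31.85 = 1.0662
P_K = (1−ρ)ρ^K/(1−ρ^(K+1)) = (-0.06625·1.212201)/(1 − 1.292507)
= -0.080306/-0.292507 = 0.274543

Final: 0.274543


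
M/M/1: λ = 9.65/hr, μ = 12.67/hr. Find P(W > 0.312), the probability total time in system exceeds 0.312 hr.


W ~ Exponential(μ−λ) for M/M/1.
μ − λ = 12.67 − 9.65 = 3.0200
P(W > t) = e^{−(μ−λ)t} = e^{−0.9422} = 0.389754

Final: 0.389754


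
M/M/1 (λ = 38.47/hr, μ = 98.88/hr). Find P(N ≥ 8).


ρ = 38.47/98.88 = 0.3891
P(N ≥ n) = ρ^n = 0.3891^8 = 0.0005249

Final: 0.0005249


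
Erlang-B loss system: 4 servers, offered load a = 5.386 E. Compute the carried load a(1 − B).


B(4,5.386) = 0.427632 (Erlang-B)
Carried load = a(1 − B) = 5.386·(1 − 0.427632) = 5.386·0.572368 = 3.0828 E

Final: 3.0828 Erlangs


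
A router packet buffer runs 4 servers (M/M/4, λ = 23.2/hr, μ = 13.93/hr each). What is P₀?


a = λ/μ = 23.2/13.93 = 1.6655; ρ = a/c = 0.4164
Σ_{k=0}^{3} a^k/k! (terms k=0..3) = 1.00000 + 1.66547 + 1.38690 + 0.76994 = 4.82231
Tail: a^4/(4!(1−ρ)) = 7.69392/(24·0.5836) = 0.54928
P₀ = 1/(4.82231 + 0.54928) = 1/5.37159 = 0.186164

Final: 0.186164


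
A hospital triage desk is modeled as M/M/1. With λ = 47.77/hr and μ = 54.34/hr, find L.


ρ = λ/μ = 47.77/54.34 = 0.8791
L = ρ/(1−ρ) = 0.8791/(1 − 0.8791) = 0.8791/0.1209 = 7.2709

Final: 7.2709


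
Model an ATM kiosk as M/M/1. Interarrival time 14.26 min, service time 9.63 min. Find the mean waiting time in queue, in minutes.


λ = 60/14.26 = 4.2076 /hr
μ = 60/9.63 = 6.2305 /hr
ρ = λ/μ = 4.2076/6.2305 = 0.6753
Wq = ρ/(μ−λ) = 0.6753/(6.2305−4.2076) = 0.33383 hr
In minutes: 0.33383·60 = 20.030 min

Final: 20.030 min


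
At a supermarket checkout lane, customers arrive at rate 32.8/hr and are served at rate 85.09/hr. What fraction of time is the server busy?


ρ = λ/μ = 32.8/85.09 = 0.3855

Final: 0.3855


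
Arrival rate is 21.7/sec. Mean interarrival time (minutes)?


Mean interarrival time = 1/λ = 1/21.7 second = 0.04608 second
In minutes: 0.04608 × 0.0166667 = 0.0007680 min

Final: 0.0007680 min


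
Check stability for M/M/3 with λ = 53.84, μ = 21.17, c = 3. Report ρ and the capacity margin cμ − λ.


Total capacity cμ = 3·21.17 = 63.51/hr
ρ = λ/(cμ) = 53.84/63.51 = 0.8477
Stable ⇔ ρ < 1: YES
Spare capacity = cμ − λ = 63.51 − 53.84 = 9.67/hr

Final: ρ = 0.8477; stable; margin = 9.67/hr


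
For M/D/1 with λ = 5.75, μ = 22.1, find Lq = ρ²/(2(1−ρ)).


ρ = 5.75/22.1 = 0.2602
M/D/1: Lq = ρ²/(2(1−ρ)) = 0.06769/(2·0.7398) = 0.04575

Final: 0.04575


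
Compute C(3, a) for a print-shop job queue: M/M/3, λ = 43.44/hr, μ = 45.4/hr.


a = λ/μ = 0.9568; ρ = a/3 = 0.3189
P₀ = 0.380379 (from M/M/c formula)
C(c,a) = [a^c/(c!(1−ρ))]·P₀ = [0.87600/(6·0.6811)]·0.380379
= 0.21437·0.380379 = 0.081542

Final: 0.081542


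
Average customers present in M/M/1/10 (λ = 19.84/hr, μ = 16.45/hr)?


ρ = 19.84/16.45 = 1.2061
L = ρ[1 − (K+1)ρ^K + Kρ^(K+1)] / [(1−ρ)(1−ρ^(K+1))]
Numerator: 1.2061·(1 − 11·6.512649 + 10·7.854769) = 9.538342
Denominator: (-0.2061)·(-6.854769) = 1.412624
L = 9.538342/1.412624 = 6.7522

Final: 6.7522


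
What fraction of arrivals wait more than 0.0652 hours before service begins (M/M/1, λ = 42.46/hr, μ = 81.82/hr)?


ρ = 42.46/81.82 = 0.5189
P(Wq > t) = ρ·e^{−(μ−λ)t} = 0.5189·e^{−2.5663}
= 0.5189·0.076821 = 0.039866

Final: 0.039866


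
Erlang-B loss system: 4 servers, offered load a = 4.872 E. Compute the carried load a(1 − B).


B(4,4.872) = 0.388093 (Erlang-B)
Carried load = a(1 − B) = 4.872·(1 − 0.388093) = 4.872·0.611907 = 2.9812 E

Final: 2.9812 Erlangs


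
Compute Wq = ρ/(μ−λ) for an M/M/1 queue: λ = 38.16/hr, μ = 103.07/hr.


ρ = 38.16/103.07 = 0.3702
Wq = ρ/(μ−λ) = 0.3702/(103.07 − 38.16) = 0.3702/64.91 = 0.005704 hr

Final: 0.005704 hr


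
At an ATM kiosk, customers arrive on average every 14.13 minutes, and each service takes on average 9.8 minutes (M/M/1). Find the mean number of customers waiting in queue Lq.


λ = 60/14.13 = 4.2463 /hr
μ = 60/9.8 = 6.1224 /hr
ρ = λ/μ = 4.2463/6.1224 = 0.6936
Lq = ρ²/(1−ρ) = 0.4810/0.3064 = 1.5697

Final: 1.5697


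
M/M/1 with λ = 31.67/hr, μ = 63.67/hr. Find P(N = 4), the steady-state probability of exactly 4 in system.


ρ = 31.67/63.67 = 0.4974
P_n = (1−ρ)·ρ^n = (1 − 0.4974)·0.4974^4 = 0.5026·0.061214 = 0.030766

Final: 0.030766


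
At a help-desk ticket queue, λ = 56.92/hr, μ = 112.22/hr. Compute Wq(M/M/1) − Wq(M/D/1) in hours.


ρ = 56.92/112.22 = 0.5072
Wq(M/M/1) = ρ/(μ−λ) = 0.5072/55.30 = 0.009172 hr
Wq(M/D/1) = ρ/(2(μ−λ)) = 0.004586 hr
Savings = 0.009172 − 0.004586 = 0.004586 hr

Final: 0.004586 hr


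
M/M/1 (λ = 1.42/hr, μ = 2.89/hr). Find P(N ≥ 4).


ρ = 1.42/2.89 = 0.4913
P(N ≥ n) = ρ^n = 0.4913^4 = 0.058286

Final: 0.058286


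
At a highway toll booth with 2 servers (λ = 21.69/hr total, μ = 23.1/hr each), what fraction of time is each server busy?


ρ = λ/(cμ) = 21.69/(2·23.1) = 21.69/46.20 = 0.4695

Final: 0.4695


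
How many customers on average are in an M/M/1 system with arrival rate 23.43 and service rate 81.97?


ρ = λ/μ = 23.43/81.97 = 0.2858
L = ρ/(1−ρ) = 0.2858/(1 − 0.2858) = 0.2858/0.7142 = 0.4002

Final: 0.4002


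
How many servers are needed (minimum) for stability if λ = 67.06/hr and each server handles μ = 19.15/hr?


Stability requires cμ > λ ⇔ c > λ/μ.
λ/μ = 67.06/19.15 = 3.5018
Minimum integer c = ⌊3.5018⌋ + 1 = 4
Check: 4·19.15 = 76.60 > 67.06, while 3·19.15 = 57.45 ≤ 67.06

Final: 4 servers


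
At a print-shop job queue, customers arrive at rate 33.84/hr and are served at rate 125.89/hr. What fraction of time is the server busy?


ρ = λ/μ = 33.84/125.89 = 0.2688

Final: 0.2688


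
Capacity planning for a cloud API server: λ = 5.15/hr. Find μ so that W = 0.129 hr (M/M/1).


W = 1/(μ−λ) ⇒ μ − λ = 1/W = 1/0.129 = 7.7519
μ = λ + 1/W = 5.15 + 7.7519 = 12.9019 per hr

Final: 12.9019 /hr


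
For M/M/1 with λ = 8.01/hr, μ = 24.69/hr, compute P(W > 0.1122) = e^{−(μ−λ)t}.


W ~ Exponential(μ−λ) for M/M/1.
μ − λ = 24.69 − 8.01 = 16.6800
P(W > t) = e^{−(μ−λ)t} = e^{−1.8715} = 0.153893

Final: 0.153893


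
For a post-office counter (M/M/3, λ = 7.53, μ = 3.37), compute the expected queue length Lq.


a = λ/μ = 2.2344; ρ = a/3 = 0.7448
P₀ = 0.076826
Lq = P₀·a^c·ρ / (c!·(1−ρ)²) = 0.076826·11.15566·0.7448/(6·0.06512)
= 1.63364

Final: 1.63364


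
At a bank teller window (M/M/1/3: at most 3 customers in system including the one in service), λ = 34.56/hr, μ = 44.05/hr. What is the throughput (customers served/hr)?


ρ = 0.7846; P_K = (1−ρ)ρ^3/(1−ρ^4) = 0.167507
λ_eff = λ(1 − P_K) = 34.56·(1 − 0.167507) = 34.56·0.832493 = 28.7709 /hr

Final: 28.7709 /hr


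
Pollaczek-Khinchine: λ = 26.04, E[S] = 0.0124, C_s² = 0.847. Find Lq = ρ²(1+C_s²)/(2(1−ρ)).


ρ = λ·E[S] = 26.04·0.0124 = 0.3229
Lq = ρ²(1+C_s²)/(2(1−ρ)) = 0.1043·(1+0.847)/(2·0.6771)
= 0.1043·1.8470/1.3542 = 0.14220

Final: 0.14220


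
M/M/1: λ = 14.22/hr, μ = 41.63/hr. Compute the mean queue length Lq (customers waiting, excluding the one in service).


ρ = 14.22/41.63 = 0.3416
Lq = ρ²/(1−ρ) = 0.1167/0.6584 = 0.1772

Final: 0.1772


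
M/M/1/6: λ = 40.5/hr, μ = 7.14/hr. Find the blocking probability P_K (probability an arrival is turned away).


ρ = λ/μ = 40.5/7.14 = 5.6723
P_K = (1−ρ)ρ^K/(1−ρ^(K+1)) = (-4.6723·33307.410427)/(1 − 188928.588558)
= -155621.178131/-188927.588558 = 0.823708

Final: 0.823708


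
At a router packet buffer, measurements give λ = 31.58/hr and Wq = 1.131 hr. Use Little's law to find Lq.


Lq = λWq = 31.58·1.131 = 35.7170

Final: 35.7170


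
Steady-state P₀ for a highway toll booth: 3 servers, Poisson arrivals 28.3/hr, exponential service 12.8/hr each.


a = λ/μ = 28.3/12.8 = 2.2109; ρ = a/c = 0.7370
Σ_{k=0}^{2} a^k/k! (terms k=0..2) = 1.00000 + 2.21094 + 2.44412 = 5.65506
Tail: a^3/(3!(1−ρ)) = 10.80760/(6·0.2630) = 6.84838
P₀ = 1/(5.65506 + 6.84838) = 1/12.50344 = 0.079978

Final: 0.079978


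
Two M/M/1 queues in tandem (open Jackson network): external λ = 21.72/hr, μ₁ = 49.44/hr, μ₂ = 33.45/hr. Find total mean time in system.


Each node sees arrival rate λ = 21.72/hr (tandem ⇒ throughput preserved).
W₁ = 1/(μ₁−λ) = 1/(49.44−21.72) = 0.03608 hr
W₂ = 1/(μ₂−λ) = 1/(33.45−21.72) = 0.08525 hr
W_total = W₁ + W₂ = 0.03608 + 0.08525 = 0.12133 hr

Final: 0.12133 hr


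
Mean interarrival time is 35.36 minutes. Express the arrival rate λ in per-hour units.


λ = 1/(interarrival time) in consistent units.
1 hour = 60 min, so λ = 60/35.36 = 1.6968 per hour

Final: 1.6968 /hr


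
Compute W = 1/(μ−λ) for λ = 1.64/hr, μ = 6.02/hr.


W = 1/(μ−λ) = 1/(6.02 − 1.64) = 1/4.38 = 0.2283 hr

Final: 0.2283 hr


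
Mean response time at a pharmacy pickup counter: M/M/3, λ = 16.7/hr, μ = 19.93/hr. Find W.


a = 0.8379; ρ = 0.2793; P₀ = 0.430097
Lq = P₀·a^c·ρ/(c!(1−ρ)²) = 0.02268
Wq = Lq/λ = 0.02268/16.7 = 0.001358 hr
W = Wq + 1/μ = 0.001358 + 0.05018 = 0.05153 hr

Final: 0.05153 hr


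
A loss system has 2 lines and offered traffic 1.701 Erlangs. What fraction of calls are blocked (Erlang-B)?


B(c,a) = (a^c/c!) / Σ_{k=0}^{c} a^k/k!
a^2/2! = 1.446701
Σ terms (k=0..2): 1.00000 + 1.70100 + 1.44670 = 4.147701
B = 1.446701/4.147701 = 0.348796

Final: 0.348796


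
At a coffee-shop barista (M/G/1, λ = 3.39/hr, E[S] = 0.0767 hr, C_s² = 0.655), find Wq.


ρ = λ·E[S] = 3.39·0.0767 = 0.2600
E[S²] = E[S]²(1+C_s²) = 0.0767²·(1+0.655) = 0.009736
Wq = λ·E[S²]/(2(1−ρ)) = 3.39·0.009736/(2·0.7400) = 0.02230 hr

Final: 0.02230 hr


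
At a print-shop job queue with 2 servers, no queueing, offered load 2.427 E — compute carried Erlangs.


B(2,2.427) = 0.462192 (Erlang-B)
Carried load = a(1 − B) = 2.427·(1 − 0.462192) = 2.427·0.537808 = 1.3053 E

Final: 1.3053 Erlangs


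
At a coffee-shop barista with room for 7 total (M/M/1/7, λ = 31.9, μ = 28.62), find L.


ρ = 31.9/28.62 = 1.1146
L = ρ[1 − (K+1)ρ^K + Kρ^(K+1)] / [(1−ρ)(1−ρ^(K+1))]
Numerator: 1.1146·(1 − 8·2.137211 + 7·2.382146) = 0.643503
Denominator: (-0.1146)·(-1.382146) = 0.158401
L = 0.643503/0.158401 = 4.0625

Final: 4.0625


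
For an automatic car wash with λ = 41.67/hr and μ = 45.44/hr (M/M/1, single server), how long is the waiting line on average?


ρ = 41.67/45.44 = 0.9170
Lq = ρ²/(1−ρ) = 0.8410/0.08297 = 10.1360

Final: 10.1360


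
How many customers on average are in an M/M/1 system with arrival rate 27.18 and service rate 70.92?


ρ = λ/μ = 27.18/70.92 = 0.3832
L = ρ/(1−ρ) = 0.3832/(1 − 0.3832) = 0.3832/0.6168 = 0.6214

Final: 0.6214


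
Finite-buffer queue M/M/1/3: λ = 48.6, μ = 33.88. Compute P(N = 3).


ρ = λ/μ = 48.6/33.88 = 1.4345
P_K = (1−ρ)ρ^K/(1−ρ^(K+1)) = (-0.4345·2.951743)/(1 − 4.234201)
= -1.282458/-3.234201 = 0.396530

Final: 0.396530


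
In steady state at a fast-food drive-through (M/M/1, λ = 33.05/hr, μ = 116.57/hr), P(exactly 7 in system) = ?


ρ = 33.05/116.57 = 0.2835
P_n = (1−ρ)·ρ^n = (1 − 0.2835)·0.2835^7 = 0.7165·0.0001473 = 0.0001055

Final: 0.0001055


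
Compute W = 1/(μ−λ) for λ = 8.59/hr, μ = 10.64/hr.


W = 1/(μ−λ) = 1/(10.64 − 8.59) = 1/2.05 = 0.4878 hr

Final: 0.4878 hr


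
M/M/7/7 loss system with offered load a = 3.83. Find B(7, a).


B(c,a) = (a^c/c!) / Σ_{k=0}^{c} a^k/k!
a^7/7! = 2.398617
Σ terms (k=0..7): 1.00000 + 3.83000 + 7.33445 + 9.36365 + 8.96569 + 6.86772 + 4.38390 + 2.39862 = 44.144023
B = 2.398617/44.144023 = 0.054336

Final: 0.054336


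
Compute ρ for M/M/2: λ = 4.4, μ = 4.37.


ρ = λ/(cμ) = 4.4/(2·4.37) = 4.4/8.74 = 0.5034

Final: 0.5034


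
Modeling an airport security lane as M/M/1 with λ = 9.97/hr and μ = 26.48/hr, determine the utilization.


ρ = λ/μ = 9.97/26.48 = 0.3765

Final: 0.3765


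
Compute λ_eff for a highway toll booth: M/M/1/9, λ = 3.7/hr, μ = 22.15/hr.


ρ = 0.1670; P_K = (1−ρ)ρ^9/(1−ρ^10) = 0.00000008435
λ_eff = λ(1 − P_K) = 3.7·(1 − 0.00000008435) = 3.7·1.000000 = 3.7000 /hr

Final: 3.7000 /hr


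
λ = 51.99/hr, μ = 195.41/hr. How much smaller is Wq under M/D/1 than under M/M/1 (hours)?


ρ = 51.99/195.41 = 0.2661
Wq(M/M/1) = ρ/(μ−λ) = 0.2661/143.42 = 0.001855 hr
Wq(M/D/1) = ρ/(2(μ−λ)) = 0.0009275 hr
Savings = 0.001855 − 0.0009275 = 0.0009275 hr

Final: 0.0009275 hr


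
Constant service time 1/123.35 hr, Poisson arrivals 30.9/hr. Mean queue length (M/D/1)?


ρ = 30.9/123.35 = 0.2505
M/D/1: Lq = ρ²/(2(1−ρ)) = 0.06275/(2·0.7495) = 0.04186

Final: 0.04186


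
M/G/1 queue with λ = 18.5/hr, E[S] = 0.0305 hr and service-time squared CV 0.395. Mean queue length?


ρ = λ·E[S] = 18.5·0.0305 = 0.5643
Lq = ρ²(1+C_s²)/(2(1−ρ)) = 0.3184·(1+0.395)/(2·0.4357)
= 0.3184·1.3950/0.8715 = 0.50962

Final: 0.50962


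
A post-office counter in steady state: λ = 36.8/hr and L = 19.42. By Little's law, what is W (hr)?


W = L/λ = 19.42/36.8 = 0.5277 hr

Final: 0.5277 hr


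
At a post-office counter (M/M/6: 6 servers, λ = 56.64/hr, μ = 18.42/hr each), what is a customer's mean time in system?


a = 3.0749; ρ = 0.5125; P₀ = 0.045306
Lq = P₀·a^c·ρ/(c!(1−ρ)²) = 0.11469
Wq = Lq/λ = 0.11469/56.64 = 0.002025 hr
W = Wq + 1/μ = 0.002025 + 0.05429 = 0.05631 hr

Final: 0.05631 hr


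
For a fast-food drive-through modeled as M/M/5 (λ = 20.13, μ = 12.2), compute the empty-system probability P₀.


a = λ/μ = 20.13/12.2 = 1.6500; ρ = a/c = 0.3300
Σ_{k=0}^{4} a^k/k! (terms k=0..4) = 1.00000 + 1.65000 + 1.36125 + 0.74869 + 0.30883 = 5.06877
Tail: a^5/(5!(1−ρ)) = 12.22981/(120·0.6700) = 0.15211
P₀ = 1/(5.06877 + 0.15211) = 1/5.22088 = 0.191538

Final: 0.191538


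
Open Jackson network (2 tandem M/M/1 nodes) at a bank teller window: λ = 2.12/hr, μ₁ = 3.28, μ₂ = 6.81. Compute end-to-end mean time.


Each node sees arrival rate λ = 2.12/hr (tandem ⇒ throughput preserved).
W₁ = 1/(μ₁−λ) = 1/(3.28−2.12) = 0.86207 hr
W₂ = 1/(μ₂−λ) = 1/(6.81−2.12) = 0.21322 hr
W_total = W₁ + W₂ = 0.86207 + 0.21322 = 1.07529 hr

Final: 1.07529 hr


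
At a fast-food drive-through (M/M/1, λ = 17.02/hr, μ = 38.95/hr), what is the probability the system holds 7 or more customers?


ρ = 17.02/38.95 = 0.4370
P(N ≥ n) = ρ^n = 0.4370^7 = 0.003042

Final: 0.003042


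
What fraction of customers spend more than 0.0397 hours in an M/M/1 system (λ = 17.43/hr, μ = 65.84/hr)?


W ~ Exponential(μ−λ) for M/M/1.
μ − λ = 65.84 − 17.43 = 48.4100
P(W > t) = e^{−(μ−λ)t} = e^{−1.9219} = 0.146332

Final: 0.146332


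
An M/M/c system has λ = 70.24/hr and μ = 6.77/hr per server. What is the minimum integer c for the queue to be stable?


Stability requires cμ > λ ⇔ c > λ/μ.
λ/μ = 70.24/6.77 = 10.3752
Minimum integer c = ⌊10.3752⌋ + 1 = 11
Check: 11·6.77 = 74.47 > 70.24, while 10·6.77 = 67.70 ≤ 70.24

Final: 11 servers


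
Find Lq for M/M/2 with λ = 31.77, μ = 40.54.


a = λ/μ = 0.7837; ρ = a/2 = 0.3918
P₀ = 0.436952
Lq = P₀·a^c·ρ / (c!·(1−ρ)²) = 0.436952·0.61414·0.3918/(2·0.36986)
= 0.14214

Final: 0.14214


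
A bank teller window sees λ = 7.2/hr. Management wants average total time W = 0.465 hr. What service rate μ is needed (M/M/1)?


W = 1/(μ−λ) ⇒ μ − λ = 1/W = 1/0.465 = 2.1505
μ = λ + 1/W = 7.2 + 2.1505 = 9.3505 per hr

Final: 9.3505 /hr


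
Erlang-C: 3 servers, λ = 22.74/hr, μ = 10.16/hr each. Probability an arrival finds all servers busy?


a = λ/μ = 2.2382; ρ = a/3 = 0.7461
P₀ = 0.076325 (from M/M/c formula)
C(c,a) = [a^c/(c!(1−ρ))]·P₀ = [11.21219/(6·0.2539)]·0.076325
= 7.35890·0.076325 = 0.561670

Final: 0.561670


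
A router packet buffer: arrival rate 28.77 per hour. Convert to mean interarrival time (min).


Mean interarrival time = 1/λ = 1/28.77 hour = 0.03476 hour
In minutes: 0.03476 × 60 = 2.0855 min

Final: 2.0855 min


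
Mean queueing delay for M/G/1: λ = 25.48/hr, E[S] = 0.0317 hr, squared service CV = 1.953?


ρ = λ·E[S] = 25.48·0.0317 = 0.8077
E[S²] = E[S]²(1+C_s²) = 0.0317²·(1+1.953) = 0.002967
Wq = λ·E[S²]/(2(1−ρ)) = 25.48·0.002967/(2·0.1923) = 0.19661 hr

Final: 0.19661 hr


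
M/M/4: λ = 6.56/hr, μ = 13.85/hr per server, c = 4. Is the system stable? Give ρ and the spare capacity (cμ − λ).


Total capacity cμ = 4·13.85 = 55.40/hr
ρ = λ/(cμ) = 6.56/55.40 = 0.1184
Stable ⇔ ρ < 1: YES
Spare capacity = cμ − λ = 55.40 − 6.56 = 48.84/hr

Final: ρ = 0.1184; stable; margin = 48.84/hr


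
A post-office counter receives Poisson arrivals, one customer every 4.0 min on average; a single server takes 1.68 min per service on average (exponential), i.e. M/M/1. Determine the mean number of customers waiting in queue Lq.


λ = 60/4.0 = 15.0000 /hr
μ = 60/1.68 = 35.7143 /hr
ρ = λ/μ = 15.0000/35.7143 = 0.4200
Lq = ρ²/(1−ρ) = 0.1764/0.5800 = 0.3041

Final: 0.3041


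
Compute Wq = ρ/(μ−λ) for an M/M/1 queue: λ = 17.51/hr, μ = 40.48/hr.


ρ = 17.51/40.48 = 0.4326
Wq = ρ/(μ−λ) = 0.4326/(40.48 − 17.51) = 0.4326/22.97 = 0.01883 hr

Final: 0.01883 hr


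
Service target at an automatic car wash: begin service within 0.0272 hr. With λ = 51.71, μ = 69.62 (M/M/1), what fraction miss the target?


ρ = 51.71/69.62 = 0.7427
P(Wq > t) = ρ·e^{−(μ−λ)t} = 0.7427·e^{−0.4872}
= 0.7427·0.614374 = 0.456324

Final: 0.456324


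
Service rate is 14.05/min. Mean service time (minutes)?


Mean service time = 1/μ = 1/14.05 minute = 0.07117 minute
In minutes: 0.07117 × 1 = 0.07117 min

Final: 0.07117 min


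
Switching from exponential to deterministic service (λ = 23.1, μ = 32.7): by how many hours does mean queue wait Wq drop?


ρ = 23.1/32.7 = 0.7064
Wq(M/M/1) = ρ/(μ−λ) = 0.7064/9.60 = 0.07359 hr
Wq(M/D/1) = ρ/(2(μ−λ)) = 0.03679 hr
Savings = 0.07359 − 0.03679 = 0.03679 hr

Final: 0.03679 hr


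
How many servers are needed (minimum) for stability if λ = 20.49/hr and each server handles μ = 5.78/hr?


Stability requires cμ > λ ⇔ c > λ/μ.
λ/μ = 20.49/5.78 = 3.5450
Minimum integer c = ⌊3.5450⌋ + 1 = 4
Check: 4·5.78 = 23.12 > 20.49, while 3·5.78 = 17.34 ≤ 20.49

Final: 4 servers


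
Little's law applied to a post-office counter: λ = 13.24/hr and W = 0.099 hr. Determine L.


L = λW = 13.24·0.099 = 1.3108

Final: 1.3108


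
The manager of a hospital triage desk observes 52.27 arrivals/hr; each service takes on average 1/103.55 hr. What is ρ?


ρ = λ/μ = 52.27/103.55 = 0.5048

Final: 0.5048


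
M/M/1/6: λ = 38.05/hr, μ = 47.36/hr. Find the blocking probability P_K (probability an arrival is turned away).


ρ = λ/μ = 38.05/47.36 = 0.8034
P_K = (1−ρ)ρ^K/(1−ρ^(K+1)) = (0.1966·0.268941)/(1 − 0.216073)
= 0.052868/0.783927 = 0.067440

Final: 0.067440


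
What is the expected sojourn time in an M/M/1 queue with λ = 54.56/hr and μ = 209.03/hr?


W = 1/(μ−λ) = 1/(209.03 − 54.56) = 1/154.47 = 0.006474 hr

Final: 0.006474 hr


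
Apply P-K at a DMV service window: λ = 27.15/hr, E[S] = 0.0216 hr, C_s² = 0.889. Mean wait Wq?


ρ = λ·E[S] = 27.15·0.0216 = 0.5864
E[S²] = E[S]²(1+C_s²) = 0.0216²·(1+0.889) = 0.0008813
Wq = λ·E[S²]/(2(1−ρ)) = 27.15·0.0008813/(2·0.4136) = 0.02893 hr

Final: 0.02893 hr


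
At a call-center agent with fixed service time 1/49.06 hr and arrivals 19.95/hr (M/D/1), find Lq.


ρ = 19.95/49.06 = 0.4066
M/D/1: Lq = ρ²/(2(1−ρ)) = 0.1654/(2·0.5934) = 0.13934

Final: 0.13934


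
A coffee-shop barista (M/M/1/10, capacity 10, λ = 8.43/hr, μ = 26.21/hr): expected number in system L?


ρ = 8.43/26.21 = 0.3216
L = ρ[1 − (K+1)ρ^K + Kρ^(K+1)] / [(1−ρ)(1−ρ^(K+1))]
Numerator: 0.3216·(1 − 11·0.00001185 + 10·0.000003810) = 0.321603
Denominator: (0.6784)·(0.999996) = 0.678364
L = 0.321603/0.678364 = 0.4741

Final: 0.4741


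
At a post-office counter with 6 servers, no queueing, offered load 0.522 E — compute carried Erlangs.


B(6,0.522) = 0.00001667 (Erlang-B)
Carried load = a(1 − B) = 0.522·(1 − 0.00001667) = 0.522·0.999983 = 0.5220 E

Final: 0.5220 Erlangs


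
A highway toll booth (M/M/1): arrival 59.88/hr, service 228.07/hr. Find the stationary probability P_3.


ρ = 59.88/228.07 = 0.2626
P_n = (1−ρ)·ρ^n = (1 − 0.2626)·0.2626^3 = 0.7374·0.018098 = 0.013347

Final: 0.013347


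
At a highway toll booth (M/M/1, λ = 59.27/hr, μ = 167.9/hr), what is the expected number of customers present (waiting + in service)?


ρ = λ/μ = 59.27/167.9 = 0.3530
L = ρ/(1−ρ) = 0.3530/(1 − 0.3530) = 0.3530/0.6470 = 0.5456

Final: 0.5456


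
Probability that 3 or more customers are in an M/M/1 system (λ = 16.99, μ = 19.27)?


ρ = 16.99/19.27 = 0.8817
P(N ≥ n) = ρ^n = 0.8817^3 = 0.685386

Final: 0.685386


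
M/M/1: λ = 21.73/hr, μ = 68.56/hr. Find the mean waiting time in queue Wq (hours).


ρ = 21.73/68.56 = 0.3169
Wq = ρ/(μ−λ) = 0.3169/(68.56 − 21.73) = 0.3169/46.83 = 0.006768 hr

Final: 0.006768 hr


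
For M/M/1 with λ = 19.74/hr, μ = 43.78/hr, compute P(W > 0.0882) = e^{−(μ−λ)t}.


W ~ Exponential(μ−λ) for M/M/1.
μ − λ = 43.78 − 19.74 = 24.0400
P(W > t) = e^{−(μ−λ)t} = e^{−2.1203} = 0.119992

Final: 0.119992


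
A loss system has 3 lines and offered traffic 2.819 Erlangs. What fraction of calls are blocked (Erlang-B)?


B(c,a) = (a^c/c!) / Σ_{k=0}^{c} a^k/k!
a^3/3! = 3.733653
Σ terms (k=0..3): 1.00000 + 2.81900 + 3.97338 + 3.73365 = 11.526034
B = 3.733653/11.526034 = 0.323932

Final: 0.323932


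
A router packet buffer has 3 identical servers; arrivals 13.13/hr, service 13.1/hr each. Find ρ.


ρ = λ/(cμ) = 13.13/(3·13.1) = 13.13/39.30 = 0.3341

Final: 0.3341


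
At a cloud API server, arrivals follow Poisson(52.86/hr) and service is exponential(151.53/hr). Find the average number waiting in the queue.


ρ = 52.86/151.53 = 0.3488
Lq = ρ²/(1−ρ) = 0.1217/0.6512 = 0.1869

Final: 0.1869


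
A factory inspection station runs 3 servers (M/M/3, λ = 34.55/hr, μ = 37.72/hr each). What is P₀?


a = λ/μ = 34.55/37.72 = 0.9160; ρ = a/c = 0.3053
Σ_{k=0}^{2} a^k/k! (terms k=0..2) = 1.00000 + 0.91596 + 0.41949 = 2.33545
Tail: a^3/(3!(1−ρ)) = 0.76847/(6·0.6947) = 0.18437
P₀ = 1/(2.33545 + 0.18437) = 1/2.51982 = 0.396853

Final: 0.396853


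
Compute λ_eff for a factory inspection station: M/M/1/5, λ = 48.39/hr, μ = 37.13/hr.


ρ = 1.3033; P_K = (1−ρ)ρ^5/(1−ρ^6) = 0.292360
λ_eff = λ(1 − P_K) = 48.39·(1 − 0.292360) = 48.39·0.707640 = 34.2427 /hr

Final: 34.2427 /hr


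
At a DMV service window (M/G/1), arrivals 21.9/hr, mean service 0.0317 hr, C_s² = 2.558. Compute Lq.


ρ = λ·E[S] = 21.9·0.0317 = 0.6942
Lq = ρ²(1+C_s²)/(2(1−ρ)) = 0.4820·(1+2.558)/(2·0.3058)
= 0.4820·3.5580/0.6115 = 2.80406

Final: 2.80406


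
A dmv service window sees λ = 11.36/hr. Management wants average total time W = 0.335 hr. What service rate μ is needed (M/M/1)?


W = 1/(μ−λ) ⇒ μ − λ = 1/W = 1/0.335 = 2.9851
μ = λ + 1/W = 11.36 + 2.9851 = 14.3451 per hr

Final: 14.3451 /hr


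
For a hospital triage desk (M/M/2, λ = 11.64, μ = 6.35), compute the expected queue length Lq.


a = λ/μ = 1.8331; ρ = a/2 = 0.9165
P₀ = 0.043550
Lq = P₀·a^c·ρ / (c!·(1−ρ)²) = 0.043550·3.36015·0.9165/(2·0.006966)
= 9.62629

Final: 9.62629


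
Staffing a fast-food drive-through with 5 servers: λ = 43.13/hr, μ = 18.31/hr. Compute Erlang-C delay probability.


a = λ/μ = 2.3555; ρ = a/5 = 0.4711
P₀ = 0.093166 (from M/M/c formula)
C(c,a) = [a^c/(c!(1−ρ))]·P₀ = [72.51963/(120·0.5289)]·0.093166
= 1.14264·0.093166 = 0.106454

Final: 0.106454


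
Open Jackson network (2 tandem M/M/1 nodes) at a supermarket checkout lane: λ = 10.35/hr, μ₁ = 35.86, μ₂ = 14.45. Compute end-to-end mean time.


Each node sees arrival rate λ = 10.35/hr (tandem ⇒ throughput preserved).
W₁ = 1/(μ₁−λ) = 1/(35.86−10.35) = 0.03920 hr
W₂ = 1/(μ₂−λ) = 1/(14.45−10.35) = 0.24390 hr
W_total = W₁ + W₂ = 0.03920 + 0.24390 = 0.28310 hr

Final: 0.28310 hr


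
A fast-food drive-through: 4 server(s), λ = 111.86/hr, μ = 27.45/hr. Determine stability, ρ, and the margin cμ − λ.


Total capacity cμ = 4·27.45 = 109.80/hr
ρ = λ/(cμ) = 111.86/109.80 = 1.0188
Stable ⇔ ρ < 1: NO
Spare capacity = cμ − λ = 109.80 − 111.86 = -2.06/hr

Final: ρ = 1.0188; unstable; margin = -2.06/hr


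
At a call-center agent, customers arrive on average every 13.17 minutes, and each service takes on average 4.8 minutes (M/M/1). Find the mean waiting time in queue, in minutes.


λ = 60/13.17 = 4.5558 /hr
μ = 60/4.8 = 12.5000 /hr
ρ = λ/μ = 4.5558/12.5000 = 0.3645
Wq = ρ/(μ−λ) = 0.3645/(12.5000−4.5558) = 0.04588 hr
In minutes: 0.04588·60 = 2.753 min

Final: 2.753 min


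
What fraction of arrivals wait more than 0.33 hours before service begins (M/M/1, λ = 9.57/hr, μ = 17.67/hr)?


ρ = 9.57/17.67 = 0.5416
P(Wq > t) = ρ·e^{−(μ−λ)t} = 0.5416·e^{−2.6730}
= 0.5416·0.069045 = 0.037394

Final: 0.037394


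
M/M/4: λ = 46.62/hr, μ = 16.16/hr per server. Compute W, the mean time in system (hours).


a = 2.8849; ρ = 0.7212; P₀ = 0.044641
Lq = P₀·a^c·ρ/(c!(1−ρ)²) = 1.19568
Wq = Lq/λ = 1.19568/46.62 = 0.02565 hr
W = Wq + 1/μ = 0.02565 + 0.06188 = 0.08753 hr

Final: 0.08753 hr


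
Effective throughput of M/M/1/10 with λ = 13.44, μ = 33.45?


ρ = 0.4018; P_K = (1−ρ)ρ^10/(1−ρ^11) = 0.00006560
λ_eff = λ(1 − P_K) = 13.44·(1 − 0.00006560) = 13.44·0.999934 = 13.4391 /hr

Final: 13.4391 /hr


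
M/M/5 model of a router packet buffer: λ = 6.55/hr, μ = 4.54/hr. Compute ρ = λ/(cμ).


ρ = λ/(cμ) = 6.55/(5·4.54) = 6.55/22.70 = 0.2885

Final: 0.2885


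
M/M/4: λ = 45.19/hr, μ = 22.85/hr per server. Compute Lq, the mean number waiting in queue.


a = λ/μ = 1.9777; ρ = a/4 = 0.4944
P₀ = 0.133632
Lq = P₀·a^c·ρ / (c!·(1−ρ)²) = 0.133632·15.29764·0.4944/(24·0.25561)
= 0.16476

Final: 0.16476


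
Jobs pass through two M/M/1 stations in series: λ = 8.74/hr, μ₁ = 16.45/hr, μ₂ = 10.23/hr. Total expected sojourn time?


Each node sees arrival rate λ = 8.74/hr (tandem ⇒ throughput preserved).
W₁ = 1/(μ₁−λ) = 1/(16.45−8.74) = 0.12970 hr
W₂ = 1/(μ₂−λ) = 1/(10.23−8.74) = 0.67114 hr
W_total = W₁ + W₂ = 0.12970 + 0.67114 = 0.80084 hr

Final: 0.80084 hr


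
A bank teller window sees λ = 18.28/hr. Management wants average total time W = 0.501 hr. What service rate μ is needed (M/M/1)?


W = 1/(μ−λ) ⇒ μ − λ = 1/W = 1/0.501 = 1.9960
μ = λ + 1/W = 18.28 + 1.9960 = 20.2760 per hr

Final: 20.2760 /hr


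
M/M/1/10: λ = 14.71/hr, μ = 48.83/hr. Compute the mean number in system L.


ρ = 14.71/48.83 = 0.3012
L = ρ[1 − (K+1)ρ^K + Kρ^(K+1)] / [(1−ρ)(1−ρ^(K+1))]
Numerator: 0.3012·(1 − 11·0.000006155 + 10·0.000001854) = 0.301234
Denominator: (0.6988)·(0.999998) = 0.698749
L = 0.301234/0.698749 = 0.4311

Final: 0.4311


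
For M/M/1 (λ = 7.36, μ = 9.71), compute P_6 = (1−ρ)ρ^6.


ρ = 7.36/9.71 = 0.7580
P_n = (1−ρ)·ρ^n = (1 − 0.7580)·0.7580^6 = 0.2420·0.189649 = 0.045899

Final: 0.045899


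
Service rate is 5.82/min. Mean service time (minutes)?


Mean service time = 1/μ = 1/5.82 minute = 0.17182 minute
In minutes: 0.17182 × 1 = 0.1718 min

Final: 0.1718 min


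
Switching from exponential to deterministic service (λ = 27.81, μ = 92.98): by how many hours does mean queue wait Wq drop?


ρ = 27.81/92.98 = 0.2991
Wq(M/M/1) = ρ/(μ−λ) = 0.2991/65.17 = 0.004589 hr
Wq(M/D/1) = ρ/(2(μ−λ)) = 0.002295 hr
Savings = 0.004589 − 0.002295 = 0.002295 hr

Final: 0.002295 hr


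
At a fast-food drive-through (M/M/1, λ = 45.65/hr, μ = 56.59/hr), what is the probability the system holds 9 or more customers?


ρ = 45.65/56.59 = 0.8067
P(N ≥ n) = ρ^n = 0.8067^9 = 0.144647

Final: 0.144647


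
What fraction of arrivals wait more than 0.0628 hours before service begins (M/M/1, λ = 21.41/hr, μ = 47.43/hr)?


ρ = 21.41/47.43 = 0.4514
P(Wq > t) = ρ·e^{−(μ−λ)t} = 0.4514·e^{−1.6341}
= 0.4514·0.195136 = 0.088085

Final: 0.088085


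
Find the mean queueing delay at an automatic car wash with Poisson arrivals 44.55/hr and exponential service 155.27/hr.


ρ = 44.55/155.27 = 0.2869
Wq = ρ/(μ−λ) = 0.2869/(155.27 − 44.55) = 0.2869/110.72 = 0.002591 hr

Final: 0.002591 hr


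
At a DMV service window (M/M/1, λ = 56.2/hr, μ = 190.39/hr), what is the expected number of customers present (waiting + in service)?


ρ = λ/μ = 56.2/190.39 = 0.2952
L = ρ/(1−ρ) = 0.2952/(1 − 0.2952) = 0.2952/0.7048 = 0.4188

Final: 0.4188


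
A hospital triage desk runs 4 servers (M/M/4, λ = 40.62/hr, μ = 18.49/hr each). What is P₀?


a = λ/μ = 40.62/18.49 = 2.1969; ρ = a/c = 0.5492
Σ_{k=0}^{3} a^k/k! (terms k=0..3) = 1.00000 + 2.19686 + 2.41310 + 1.76709 = 7.37705
Tail: a^4/(4!(1−ρ)) = 23.29228/(24·0.4508) = 2.15294
P₀ = 1/(7.37705 + 2.15294) = 1/9.52999 = 0.104932

Final: 0.104932


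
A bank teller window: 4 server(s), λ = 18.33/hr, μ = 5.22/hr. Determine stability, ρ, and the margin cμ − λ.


Total capacity cμ = 4·5.22 = 20.88/hr
ρ = λ/(cμ) = 18.33/20.88 = 0.8779
Stable ⇔ ρ < 1: YES
Spare capacity = cμ − λ = 20.88 − 18.33 = 2.55/hr

Final: ρ = 0.8779; stable; margin = 2.55/hr


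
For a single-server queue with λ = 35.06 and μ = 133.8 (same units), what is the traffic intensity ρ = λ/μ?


ρ = λ/μ = 35.06/133.8 = 0.2620

Final: 0.2620


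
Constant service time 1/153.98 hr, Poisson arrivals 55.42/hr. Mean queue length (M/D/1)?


ρ = 55.42/153.98 = 0.3599
M/D/1: Lq = ρ²/(2(1−ρ)) = 0.1295/(2·0.6401) = 0.10119

Final: 0.10119


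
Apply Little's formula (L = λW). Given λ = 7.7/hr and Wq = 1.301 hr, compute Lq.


Lq = λWq = 7.7·1.301 = 10.0177

Final: 10.0177


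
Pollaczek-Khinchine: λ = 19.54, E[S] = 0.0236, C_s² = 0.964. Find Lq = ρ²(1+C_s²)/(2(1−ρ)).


ρ = λ·E[S] = 19.54·0.0236 = 0.4611
Lq = ρ²(1+C_s²)/(2(1−ρ)) = 0.2127·(1+0.964)/(2·0.5389)
= 0.2127·1.9640/1.0777 = 0.38754

Final: 0.38754


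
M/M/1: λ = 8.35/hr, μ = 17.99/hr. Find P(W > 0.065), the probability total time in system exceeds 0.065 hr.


W ~ Exponential(μ−λ) for M/M/1.
μ − λ = 17.99 − 8.35 = 9.6400
P(W > t) = e^{−(μ−λ)t} = e^{−0.6266} = 0.534406

Final: 0.534406


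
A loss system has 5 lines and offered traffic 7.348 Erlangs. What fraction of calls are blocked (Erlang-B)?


B(c,a) = (a^c/c!) / Σ_{k=0}^{c} a^k/k!
a^5/5! = 178.510798
Σ terms (k=0..5): 1.00000 + 7.34800 + 26.99655 + 66.12355 + 121.46897 + 178.51080 = 401.447875
B = 178.510798/401.447875 = 0.444667

Final: 0.444667


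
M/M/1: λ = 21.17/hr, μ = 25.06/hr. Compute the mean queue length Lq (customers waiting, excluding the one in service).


ρ = 21.17/25.06 = 0.8448
Lq = ρ²/(1−ρ) = 0.7136/0.1552 = 4.5974

Final: 4.5974


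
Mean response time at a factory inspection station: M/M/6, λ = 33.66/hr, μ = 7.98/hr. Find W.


a = 4.2180; ρ = 0.7030; P₀ = 0.012940
Lq = P₀·a^c·ρ/(c!(1−ρ)²) = 0.80678
Wq = Lq/λ = 0.80678/33.66 = 0.02397 hr
W = Wq + 1/μ = 0.02397 + 0.12531 = 0.14928 hr

Final: 0.14928 hr


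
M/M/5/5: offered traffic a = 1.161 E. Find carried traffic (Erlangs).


B(5,1.161) = 0.005512 (Erlang-B)
Carried load = a(1 − B) = 1.161·(1 − 0.005512) = 1.161·0.994488 = 1.1546 E

Final: 1.1546 Erlangs


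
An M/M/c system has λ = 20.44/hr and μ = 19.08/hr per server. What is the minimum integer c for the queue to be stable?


Stability requires cμ > λ ⇔ c > λ/μ.
λ/μ = 20.44/19.08 = 1.0713
Minimum integer c = ⌊1.0713⌋ + 1 = 2
Check: 2·19.08 = 38.16 > 20.44, while 1·19.08 = 19.08 ≤ 20.44

Final: 2 servers


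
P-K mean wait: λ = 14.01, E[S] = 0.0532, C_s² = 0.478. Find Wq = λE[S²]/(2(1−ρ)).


ρ = λ·E[S] = 14.01·0.0532 = 0.7453
E[S²] = E[S]²(1+C_s²) = 0.0532²·(1+0.478) = 0.004183
Wq = λ·E[S²]/(2(1−ρ)) = 14.01·0.004183/(2·0.2547) = 0.11506 hr

Final: 0.11506 hr


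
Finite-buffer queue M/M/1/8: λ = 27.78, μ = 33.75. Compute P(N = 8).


ρ = λ/μ = 27.78/33.75 = 0.8231
P_K = (1−ρ)ρ^K/(1−ρ^(K+1)) = (0.1769·0.210702)/(1 − 0.173431)
= 0.037271/0.826569 = 0.045091

Final: 0.045091


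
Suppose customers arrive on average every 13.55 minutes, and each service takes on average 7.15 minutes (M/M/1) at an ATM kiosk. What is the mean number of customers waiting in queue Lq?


λ = 60/13.55 = 4.4280 /hr
μ = 60/7.15 = 8.3916 /hr
ρ = λ/μ = 4.4280/8.3916 = 0.5277
Lq = ρ²/(1−ρ) = 0.2784/0.4723 = 0.5895

Final: 0.5895


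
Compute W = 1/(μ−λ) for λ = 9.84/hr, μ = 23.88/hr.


W = 1/(μ−λ) = 1/(23.88 − 9.84) = 1/14.04 = 0.07123 hr

Final: 0.07123 hr


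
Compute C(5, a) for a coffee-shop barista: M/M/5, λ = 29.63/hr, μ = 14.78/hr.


a = λ/μ = 2.0047; ρ = a/5 = 0.4009
P₀ = 0.133681 (from M/M/c formula)
C(c,a) = [a^c/(c!(1−ρ))]·P₀ = [32.38069/(120·0.5991)]·0.133681
= 0.45044·0.133681 = 0.060216

Final: 0.060216


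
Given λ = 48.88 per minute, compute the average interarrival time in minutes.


Mean interarrival time = 1/λ = 1/48.88 minute = 0.02046 minute
In minutes: 0.02046 × 1 = 0.02046 min

Final: 0.02046 min


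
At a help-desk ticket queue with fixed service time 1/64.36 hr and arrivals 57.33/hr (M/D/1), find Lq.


ρ = 57.33/64.36 = 0.8908
M/D/1: Lq = ρ²/(2(1−ρ)) = 0.7935/(2·0.1092) = 3.63214

Final: 3.63214


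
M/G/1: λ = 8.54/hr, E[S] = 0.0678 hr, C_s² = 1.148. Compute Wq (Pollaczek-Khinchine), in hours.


ρ = λ·E[S] = 8.54·0.0678 = 0.5790
E[S²] = E[S]²(1+C_s²) = 0.0678²·(1+1.148) = 0.009874
Wq = λ·E[S²]/(2(1−ρ)) = 8.54·0.009874/(2·0.4210) = 0.10015 hr

Final: 0.10015 hr


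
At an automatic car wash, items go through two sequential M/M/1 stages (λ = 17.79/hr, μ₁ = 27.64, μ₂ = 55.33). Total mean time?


Each node sees arrival rate λ = 17.79/hr (tandem ⇒ throughput preserved).
W₁ = 1/(μ₁−λ) = 1/(27.64−17.79) = 0.10152 hr
W₂ = 1/(μ₂−λ) = 1/(55.33−17.79) = 0.02664 hr
W_total = W₁ + W₂ = 0.10152 + 0.02664 = 0.12816 hr

Final: 0.12816 hr


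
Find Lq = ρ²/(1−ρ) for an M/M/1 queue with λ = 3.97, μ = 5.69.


ρ = 3.97/5.69 = 0.6977
Lq = ρ²/(1−ρ) = 0.4868/0.3023 = 1.6104

Final: 1.6104


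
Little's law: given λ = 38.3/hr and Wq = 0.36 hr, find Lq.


Lq = λWq = 38.3·0.36 = 13.7880

Final: 13.7880


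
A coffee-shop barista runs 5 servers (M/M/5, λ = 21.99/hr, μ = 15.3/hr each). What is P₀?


a = λ/μ = 21.99/15.3 = 1.4373; ρ = a/c = 0.2875
Σ_{k=0}^{4} a^k/k! (terms k=0..4) = 1.00000 + 1.43725 + 1.03285 + 0.49482 + 0.17780 = 4.14273
Tail: a^5/(5!(1−ρ)) = 6.13294/(120·0.7125) = 0.07173
P₀ = 1/(4.14273 + 0.07173) = 1/4.21445 = 0.237279

Final: 0.237279


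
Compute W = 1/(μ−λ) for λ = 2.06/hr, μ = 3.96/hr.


W = 1/(μ−λ) = 1/(3.96 − 2.06) = 1/1.90 = 0.5263 hr

Final: 0.5263 hr


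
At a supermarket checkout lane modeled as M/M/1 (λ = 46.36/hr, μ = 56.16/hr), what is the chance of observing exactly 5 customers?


ρ = 46.36/56.16 = 0.8255
P_n = (1−ρ)·ρ^n = (1 − 0.8255)·0.8255^5 = 0.1745·0.383338 = 0.066893

Final: 0.066893


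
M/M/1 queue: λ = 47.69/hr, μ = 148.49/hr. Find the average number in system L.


ρ = λ/μ = 47.69/148.49 = 0.3212
L = ρ/(1−ρ) = 0.3212/(1 − 0.3212) = 0.3212/0.6788 = 0.4731

Final: 0.4731
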